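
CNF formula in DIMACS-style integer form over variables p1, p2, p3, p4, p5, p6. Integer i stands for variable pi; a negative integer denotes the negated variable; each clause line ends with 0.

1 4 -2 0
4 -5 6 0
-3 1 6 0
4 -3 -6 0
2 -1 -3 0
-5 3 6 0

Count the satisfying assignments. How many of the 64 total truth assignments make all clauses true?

30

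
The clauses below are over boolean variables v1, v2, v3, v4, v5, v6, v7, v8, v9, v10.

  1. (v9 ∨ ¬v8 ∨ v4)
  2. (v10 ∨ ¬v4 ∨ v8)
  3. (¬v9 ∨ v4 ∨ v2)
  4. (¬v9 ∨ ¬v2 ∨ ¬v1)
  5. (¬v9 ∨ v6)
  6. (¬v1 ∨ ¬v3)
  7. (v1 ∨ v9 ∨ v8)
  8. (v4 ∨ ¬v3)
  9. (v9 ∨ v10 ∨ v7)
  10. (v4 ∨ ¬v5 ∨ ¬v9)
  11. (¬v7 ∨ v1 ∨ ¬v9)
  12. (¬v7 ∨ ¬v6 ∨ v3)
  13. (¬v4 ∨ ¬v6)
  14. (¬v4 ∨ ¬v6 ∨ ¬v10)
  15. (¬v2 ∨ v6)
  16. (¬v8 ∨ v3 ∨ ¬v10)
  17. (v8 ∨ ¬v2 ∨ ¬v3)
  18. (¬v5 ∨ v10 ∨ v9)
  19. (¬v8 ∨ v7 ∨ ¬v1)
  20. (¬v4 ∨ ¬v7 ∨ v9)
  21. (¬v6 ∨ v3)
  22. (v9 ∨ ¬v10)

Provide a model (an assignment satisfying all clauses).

v1=T, v2=F, v3=F, v4=F, v5=F, v6=F, v7=T, v8=F, v9=F, v10=F

Pure literal: v5 appears only negated; assign v5 = False.
Branch on v1: take v1 = True.
  then v3 is forced to False.
  then v6 is forced to False.
  then v9 is forced to False.
  then v2 is forced to False.
  then v10 is forced to False.
  then v7 is forced to True.
  then v4 is forced to False.
  then v8 is forced to False.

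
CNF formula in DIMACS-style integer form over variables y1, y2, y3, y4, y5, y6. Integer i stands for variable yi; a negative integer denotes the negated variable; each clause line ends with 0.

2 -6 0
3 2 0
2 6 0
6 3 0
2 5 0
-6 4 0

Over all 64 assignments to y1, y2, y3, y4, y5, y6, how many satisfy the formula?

16

Split on y2, then y6.
  y2=T, y6=T: forces y4=T; y1, y3, y5 free → 2^3 = 8.
  y2=T, y6=F: forces y3=T; y1, y4, y5 free → 2^3 = 8.
  y2=F, y6=T: a clause becomes empty — 0.
  y2=F, y6=F: a clause becomes empty — 0.
Total: 8 + 8 + 0 + 0 = 16.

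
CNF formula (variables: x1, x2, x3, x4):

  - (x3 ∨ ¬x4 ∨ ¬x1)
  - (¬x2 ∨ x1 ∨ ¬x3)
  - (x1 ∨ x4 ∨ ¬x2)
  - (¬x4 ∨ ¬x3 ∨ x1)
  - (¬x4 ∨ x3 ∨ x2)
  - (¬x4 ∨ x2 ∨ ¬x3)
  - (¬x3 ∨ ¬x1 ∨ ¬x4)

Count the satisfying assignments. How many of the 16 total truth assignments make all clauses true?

7

Case analysis on x3 and x4:
  x3=T, x4=T: a clause becomes empty — 0.
  x3=T, x4=F: remaining (x1,x2) ∈ {(F,F); (T,F); (T,T)} — 3.
  x3=F, x4=T: remaining (x1,x2) ∈ {(F,T)} — 1.
  x3=F, x4=F: remaining (x1,x2) ∈ {(F,F); (T,F); (T,T)} — 3.
Total: 0 + 3 + 1 + 3 = 7.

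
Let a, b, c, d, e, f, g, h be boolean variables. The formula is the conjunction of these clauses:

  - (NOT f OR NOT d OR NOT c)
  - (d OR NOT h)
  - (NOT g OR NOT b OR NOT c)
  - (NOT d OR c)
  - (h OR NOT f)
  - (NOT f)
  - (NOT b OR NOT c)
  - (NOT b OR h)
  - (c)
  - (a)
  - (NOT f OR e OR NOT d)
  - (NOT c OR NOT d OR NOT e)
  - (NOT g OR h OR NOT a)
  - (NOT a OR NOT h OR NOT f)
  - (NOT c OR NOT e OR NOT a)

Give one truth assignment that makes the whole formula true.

a=True  b=False  c=True  d=False  e=False  f=False  g=False  h=False

Check each clause:
  1. (NOT d OR NOT f OR NOT c) — NOT f is true.
  2. (d OR NOT h) — NOT h is true.
  3. (NOT g OR NOT c OR NOT b) — NOT g is true.
  4. (NOT d OR c) — c is true.
  5. (NOT f OR h) — NOT f is true.
  6. (NOT f) — NOT f is true.
  7. (NOT c OR NOT b) — NOT b is true.
  8. (NOT b OR h) — NOT b is true.
  9. (c) — c is true.
  10. (a) — a is true.
  11. (NOT d OR NOT f OR e) — NOT f is true.
  12. (NOT d OR NOT e OR NOT c) — NOT e is true.
  13. (NOT g OR NOT a OR h) — NOT g is true.
  14. (NOT a OR NOT f OR NOT h) — NOT h is true.
  15. (NOT a OR NOT e OR NOT c) — NOT e is true.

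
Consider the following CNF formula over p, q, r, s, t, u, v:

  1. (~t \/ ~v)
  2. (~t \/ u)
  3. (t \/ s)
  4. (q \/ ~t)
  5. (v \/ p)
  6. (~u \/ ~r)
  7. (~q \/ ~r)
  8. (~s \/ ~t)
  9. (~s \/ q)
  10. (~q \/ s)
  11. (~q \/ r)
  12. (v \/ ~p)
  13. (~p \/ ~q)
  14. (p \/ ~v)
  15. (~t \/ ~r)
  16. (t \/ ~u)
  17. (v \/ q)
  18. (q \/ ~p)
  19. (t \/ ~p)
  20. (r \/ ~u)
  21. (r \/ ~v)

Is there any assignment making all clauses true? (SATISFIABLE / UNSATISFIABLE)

q = True:
  propagation gives r=False; an empty clause results — contradiction.
q = False:
  propagation gives t=False, s=True; an empty clause results — contradiction.
Every branch closes, so no satisfying assignment exists.

UNSATISFIABLE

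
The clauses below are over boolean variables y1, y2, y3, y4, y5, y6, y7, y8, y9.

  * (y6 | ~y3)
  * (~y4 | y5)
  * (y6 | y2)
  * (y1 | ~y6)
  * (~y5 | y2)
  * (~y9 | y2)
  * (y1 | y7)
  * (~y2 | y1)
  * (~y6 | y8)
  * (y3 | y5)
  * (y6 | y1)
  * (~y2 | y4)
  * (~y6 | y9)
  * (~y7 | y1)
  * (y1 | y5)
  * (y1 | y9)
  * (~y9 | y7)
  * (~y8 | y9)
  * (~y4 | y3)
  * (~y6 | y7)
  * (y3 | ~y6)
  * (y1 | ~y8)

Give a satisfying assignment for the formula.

y1=1, y2=1, y3=1, y4=1, y5=1, y6=1, y7=1, y8=1, y9=1

y1 occurs only positively in the remaining clauses — set y1 = True.
Set y2 = True and propagate.
  then y4 is forced to True.
  then y5 is forced to True.
  then y3 is forced to True.
  then y6 is forced to True.
  then y8 is forced to True.
  then y9 is forced to True.
  then y7 is forced to True.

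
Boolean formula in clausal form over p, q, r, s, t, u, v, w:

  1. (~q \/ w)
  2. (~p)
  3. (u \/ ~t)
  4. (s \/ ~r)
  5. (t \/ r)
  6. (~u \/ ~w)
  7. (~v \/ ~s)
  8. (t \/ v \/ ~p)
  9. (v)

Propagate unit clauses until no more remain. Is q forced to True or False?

False

Unit clause (~p) sets p = False.
Unit clause (v) sets v = True.
From (~s \/ ~v) and v = True: s = False.
(~r \/ s) with s = False leaves only ~r, so r = False.
(t \/ r) with r = False leaves only t, so t = True.
From (u \/ ~t) and t = True: u = True.
From (~w \/ ~u) and u = True: w = False.
(w \/ ~q): since w = False, the clause reduces to (~q). q = False.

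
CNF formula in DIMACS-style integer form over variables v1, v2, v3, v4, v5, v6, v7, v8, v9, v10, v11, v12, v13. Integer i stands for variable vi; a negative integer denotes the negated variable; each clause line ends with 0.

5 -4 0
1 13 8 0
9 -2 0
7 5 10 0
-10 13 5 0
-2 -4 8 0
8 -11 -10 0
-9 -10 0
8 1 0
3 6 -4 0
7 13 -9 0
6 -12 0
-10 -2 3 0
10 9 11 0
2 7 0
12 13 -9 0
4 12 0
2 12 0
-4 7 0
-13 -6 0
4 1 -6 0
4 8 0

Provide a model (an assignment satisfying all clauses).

v1 = F, v2 = T, v3 = T, v4 = T, v5 = T, v6 = T, v7 = T, v8 = T, v9 = T, v10 = F, v11 = F, v12 = T, v13 = F

Pure literal: v3 appears only positively; assign v3 = True.
Pure literal: v5 appears only positively; assign v5 = True.
Set v1 = False and propagate.
  then v8 is forced to True.
The remaining clauses are satisfied by v2 = True, v4 = True, v6 = True, v7 = True, v9 = True, v10 = False, v11 = False, v12 = True, v13 = False.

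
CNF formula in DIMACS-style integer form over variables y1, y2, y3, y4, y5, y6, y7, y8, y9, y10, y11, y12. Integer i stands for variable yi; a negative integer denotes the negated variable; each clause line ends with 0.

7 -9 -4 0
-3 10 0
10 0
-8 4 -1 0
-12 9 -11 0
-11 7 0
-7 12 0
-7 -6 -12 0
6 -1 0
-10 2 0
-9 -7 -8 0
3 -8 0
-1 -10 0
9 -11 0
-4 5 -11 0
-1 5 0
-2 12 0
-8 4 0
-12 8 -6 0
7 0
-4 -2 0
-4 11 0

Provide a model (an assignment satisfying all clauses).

y1=False, y2=True, y3=False, y4=False, y5=True, y6=False, y7=True, y8=False, y9=False, y10=True, y11=False, y12=True

Check each clause:
  1. (~y9 | ~y4 | y7) — ~y9 is true.
  2. (~y3 | y10) — y10 is true.
  3. (y10) — y10 is true.
  4. (~y1 | ~y8 | y4) — ~y8 is true.
  5. (y9 | ~y11 | ~y12) — ~y11 is true.
  6. (~y11 | y7) — ~y11 is true.
  7. (~y7 | y12) — y12 is true.
  8. (~y6 | ~y7 | ~y12) — ~y6 is true.
  9. (~y1 | y6) — ~y1 is true.
  10. (y2 | ~y10) — y2 is true.
  11. (~y9 | ~y7 | ~y8) — ~y8 is true.
  12. (y3 | ~y8) — ~y8 is true.
  13. (~y10 | ~y1) — ~y1 is true.
  14. (y9 | ~y11) — ~y11 is true.
  15. (~y11 | ~y4 | y5) — ~y11 is true.
  16. (~y1 | y5) — y5 is true.
  17. (y12 | ~y2) — y12 is true.
  18. (y4 | ~y8) — ~y8 is true.
  19. (~y12 | y8 | ~y6) — ~y6 is true.
  20. (y7) — y7 is true.
  21. (~y2 | ~y4) — ~y4 is true.
  22. (y11 | ~y4) — ~y4 is true.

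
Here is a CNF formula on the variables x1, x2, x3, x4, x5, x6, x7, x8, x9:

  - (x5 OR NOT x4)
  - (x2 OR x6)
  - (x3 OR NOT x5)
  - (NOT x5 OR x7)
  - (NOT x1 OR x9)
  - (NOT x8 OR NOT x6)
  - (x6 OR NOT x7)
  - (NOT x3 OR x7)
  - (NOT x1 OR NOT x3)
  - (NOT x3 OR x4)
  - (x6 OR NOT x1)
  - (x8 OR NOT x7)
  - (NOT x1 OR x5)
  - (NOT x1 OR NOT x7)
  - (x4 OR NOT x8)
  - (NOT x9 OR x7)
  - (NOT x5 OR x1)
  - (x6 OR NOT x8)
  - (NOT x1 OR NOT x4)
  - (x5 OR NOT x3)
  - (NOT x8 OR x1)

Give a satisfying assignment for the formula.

x1=0, x2=1, x3=0, x4=0, x5=0, x6=1, x7=0, x8=0, x9=0

Pure literal: x2 appears only positively; assign x2 = True.
Branch on x1: take x1 = False.
  then x5 is forced to False.
  then x4 is forced to False.
  then x3 is forced to False.
  then x8 is forced to False.
  then x7 is forced to False.
  then x9 is forced to False.
x6 is now unconstrained; take x6 = True.
Every clause has at least one true literal under this assignment.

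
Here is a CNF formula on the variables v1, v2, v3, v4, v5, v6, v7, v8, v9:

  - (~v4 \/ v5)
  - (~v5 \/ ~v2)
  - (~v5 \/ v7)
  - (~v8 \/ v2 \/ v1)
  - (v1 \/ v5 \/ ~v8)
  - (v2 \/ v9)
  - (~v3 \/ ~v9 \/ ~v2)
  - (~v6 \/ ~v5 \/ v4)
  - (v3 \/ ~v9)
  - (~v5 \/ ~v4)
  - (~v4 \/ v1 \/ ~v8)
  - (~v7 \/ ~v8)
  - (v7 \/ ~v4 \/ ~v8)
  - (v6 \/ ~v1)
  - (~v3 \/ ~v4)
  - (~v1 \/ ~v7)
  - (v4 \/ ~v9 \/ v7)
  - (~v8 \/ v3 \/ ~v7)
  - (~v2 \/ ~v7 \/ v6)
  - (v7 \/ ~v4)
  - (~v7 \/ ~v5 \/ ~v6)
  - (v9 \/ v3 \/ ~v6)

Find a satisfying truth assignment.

v1=False  v2=False  v3=True  v4=False  v5=False  v6=True  v7=True  v8=False  v9=True

Check each clause:
  1. (~v4 \/ v5) — ~v4 is true.
  2. (~v5 \/ ~v2) — ~v5 is true.
  3. (~v5 \/ v7) — ~v5 is true.
  4. (~v8 \/ v2 \/ v1) — ~v8 is true.
  5. (~v8 \/ v5 \/ v1) — ~v8 is true.
  6. (v9 \/ v2) — v9 is true.
  7. (~v3 \/ ~v9 \/ ~v2) — ~v2 is true.
  8. (~v5 \/ ~v6 \/ v4) — ~v5 is true.
  9. (~v9 \/ v3) — v3 is true.
  10. (~v5 \/ ~v4) — ~v5 is true.
  11. (~v8 \/ ~v4 \/ v1) — ~v8 is true.
  12. (~v7 \/ ~v8) — ~v8 is true.
  13. (~v4 \/ ~v8 \/ v7) — ~v8 is true.
  14. (v6 \/ ~v1) — ~v1 is true.
  15. (~v3 \/ ~v4) — ~v4 is true.
  16. (~v7 \/ ~v1) — ~v1 is true.
  17. (~v9 \/ v7 \/ v4) — v7 is true.
  18. (~v8 \/ ~v7 \/ v3) — ~v8 is true.
  19. (~v2 \/ v6 \/ ~v7) — ~v2 is true.
  20. (~v4 \/ v7) — ~v4 is true.
  21. (~v7 \/ ~v6 \/ ~v5) — ~v5 is true.
  22. (~v6 \/ v9 \/ v3) — v9 is true.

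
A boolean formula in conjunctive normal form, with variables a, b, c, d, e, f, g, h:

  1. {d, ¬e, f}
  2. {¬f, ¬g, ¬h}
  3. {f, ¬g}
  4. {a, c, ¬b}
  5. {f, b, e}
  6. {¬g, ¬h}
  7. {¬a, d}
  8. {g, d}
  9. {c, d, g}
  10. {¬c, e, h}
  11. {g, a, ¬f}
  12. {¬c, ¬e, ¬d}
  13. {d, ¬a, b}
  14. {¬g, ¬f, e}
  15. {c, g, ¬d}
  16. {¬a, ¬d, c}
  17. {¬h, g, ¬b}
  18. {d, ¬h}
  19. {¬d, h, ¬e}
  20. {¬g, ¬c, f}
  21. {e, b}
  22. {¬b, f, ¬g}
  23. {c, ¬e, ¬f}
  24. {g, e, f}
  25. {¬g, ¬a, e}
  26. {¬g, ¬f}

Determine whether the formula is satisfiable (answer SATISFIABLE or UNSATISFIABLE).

g = True:
  propagation gives f=True; an empty clause results — contradiction.
g = False:
  propagation gives d=True, c=True, e=False, h=True; an empty clause results — contradiction.
Every branch closes, so no satisfying assignment exists.

UNSATISFIABLE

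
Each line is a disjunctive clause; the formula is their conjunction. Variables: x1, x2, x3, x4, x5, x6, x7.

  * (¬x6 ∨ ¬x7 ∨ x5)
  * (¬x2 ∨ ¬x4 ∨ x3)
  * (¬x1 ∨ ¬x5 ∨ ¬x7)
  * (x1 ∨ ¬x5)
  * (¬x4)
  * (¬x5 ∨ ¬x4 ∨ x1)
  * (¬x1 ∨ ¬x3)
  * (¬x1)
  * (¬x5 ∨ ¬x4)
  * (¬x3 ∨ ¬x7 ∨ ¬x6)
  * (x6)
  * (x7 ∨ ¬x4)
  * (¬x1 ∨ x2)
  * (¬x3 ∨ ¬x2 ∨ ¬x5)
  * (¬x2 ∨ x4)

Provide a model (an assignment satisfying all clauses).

x1=False, x2=False, x3=False, x4=False, x5=False, x6=True, x7=False

Check each clause:
  1. (x5 ∨ ¬x6 ∨ ¬x7) — ¬x7 is true.
  2. (¬x4 ∨ x3 ∨ ¬x2) — ¬x4 is true.
  3. (¬x1 ∨ ¬x5 ∨ ¬x7) — ¬x7 is true.
  4. (x1 ∨ ¬x5) — ¬x5 is true.
  5. (¬x4) — ¬x4 is true.
  6. (¬x4 ∨ ¬x5 ∨ x1) — ¬x5 is true.
  7. (¬x1 ∨ ¬x3) — ¬x3 is true.
  8. (¬x1) — ¬x1 is true.
  9. (¬x5 ∨ ¬x4) — ¬x5 is true.
  10. (¬x6 ∨ ¬x3 ∨ ¬x7) — ¬x7 is true.
  11. (x6) — x6 is true.
  12. (¬x4 ∨ x7) — ¬x4 is true.
  13. (x2 ∨ ¬x1) — ¬x1 is true.
  14. (¬x5 ∨ ¬x3 ∨ ¬x2) — ¬x5 is true.
  15. (¬x2 ∨ x4) — ¬x2 is true.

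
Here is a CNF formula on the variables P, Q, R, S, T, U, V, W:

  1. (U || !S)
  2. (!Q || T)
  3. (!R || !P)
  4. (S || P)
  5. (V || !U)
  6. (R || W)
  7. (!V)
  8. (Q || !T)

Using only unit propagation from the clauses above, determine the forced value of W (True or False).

(!V) is a unit clause: V = False.
(!U || V) with V = False leaves only !U, so U = False.
(U || !S) with U = False leaves only !S, so S = False.
(S || P): since S = False, the clause reduces to (P). P = True.
In (!R || !P), !P is now false; !R must hold, so R = False.
From (W || R) and R = False: W = True.

True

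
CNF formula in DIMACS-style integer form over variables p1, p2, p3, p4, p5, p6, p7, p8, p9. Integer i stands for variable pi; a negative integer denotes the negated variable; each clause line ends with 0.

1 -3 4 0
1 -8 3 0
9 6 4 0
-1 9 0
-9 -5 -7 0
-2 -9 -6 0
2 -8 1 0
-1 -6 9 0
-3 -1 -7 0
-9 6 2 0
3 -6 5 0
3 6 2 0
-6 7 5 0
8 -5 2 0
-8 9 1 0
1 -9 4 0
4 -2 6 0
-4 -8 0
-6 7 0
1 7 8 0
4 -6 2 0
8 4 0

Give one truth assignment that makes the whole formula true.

Try p1 = True.
  then p9 is forced to True.
Set p2 = True and propagate.
  then p6 is forced to False.
  then p4 is forced to True.
  then p8 is forced to False.
For the remaining variables, p3 = True, p5 = True, p7 = False works.
Check each clause:
  1. (p4 \/ ~p3 \/ p1) — p1 is true.
  2. (p3 \/ p1 \/ ~p8) — ~p8 is true.
  3. (p4 \/ p6 \/ p9) — p9 is true.
  4. (p9 \/ ~p1) — p9 is true.
  5. (~p7 \/ ~p9 \/ ~p5) — ~p7 is true.
  6. (~p6 \/ ~p9 \/ ~p2) — ~p6 is true.
  7. (~p8 \/ p1 \/ p2) — ~p8 is true.
  8. (~p1 \/ ~p6 \/ p9) — p9 is true.
  9. (~p1 \/ ~p7 \/ ~p3) — ~p7 is true.
  10. (p6 \/ p2 \/ ~p9) — p2 is true.
  11. (p5 \/ ~p6 \/ p3) — ~p6 is true.
  12. (p3 \/ p6 \/ p2) — p2 is true.
  13. (p7 \/ ~p6 \/ p5) — ~p6 is true.
  14. (p2 \/ ~p5 \/ p8) — p2 is true.
  15. (p1 \/ p9 \/ ~p8) — ~p8 is true.
  16. (~p9 \/ p4 \/ p1) — p1 is true.
  17. (p6 \/ ~p2 \/ p4) — p4 is true.
  18. (~p8 \/ ~p4) — ~p8 is true.
  19. (p7 \/ ~p6) — ~p6 is true.
  20. (p7 \/ p8 \/ p1) — p1 is true.
  21. (~p6 \/ p2 \/ p4) — ~p6 is true.
  22. (p4 \/ p8) — p4 is true.

p1 = T, p2 = T, p3 = T, p4 = T, p5 = T, p6 = F, p7 = F, p8 = F, p9 = T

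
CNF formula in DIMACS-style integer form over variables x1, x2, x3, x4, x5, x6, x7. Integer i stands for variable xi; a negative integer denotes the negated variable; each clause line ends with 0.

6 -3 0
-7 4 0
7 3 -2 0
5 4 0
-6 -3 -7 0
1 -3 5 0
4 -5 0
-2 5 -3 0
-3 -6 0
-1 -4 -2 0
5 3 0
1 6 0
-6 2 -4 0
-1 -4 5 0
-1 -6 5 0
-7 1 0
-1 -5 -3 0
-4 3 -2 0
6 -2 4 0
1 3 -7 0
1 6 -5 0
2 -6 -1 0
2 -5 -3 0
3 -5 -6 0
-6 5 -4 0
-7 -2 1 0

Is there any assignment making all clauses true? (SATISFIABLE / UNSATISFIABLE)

SATISFIABLE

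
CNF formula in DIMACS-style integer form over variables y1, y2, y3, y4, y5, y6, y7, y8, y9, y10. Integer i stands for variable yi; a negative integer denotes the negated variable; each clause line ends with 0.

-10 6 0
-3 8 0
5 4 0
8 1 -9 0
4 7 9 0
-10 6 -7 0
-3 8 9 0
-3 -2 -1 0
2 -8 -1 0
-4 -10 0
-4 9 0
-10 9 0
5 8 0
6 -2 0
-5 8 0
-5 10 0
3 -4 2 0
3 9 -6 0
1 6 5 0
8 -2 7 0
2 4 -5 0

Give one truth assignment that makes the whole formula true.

y1=False  y2=False  y3=True  y4=True  y5=False  y6=True  y7=False  y8=True  y9=True  y10=False

Check each clause:
  1. {¬y10, y6} — y6 is true.
  2. {y8, ¬y3} — y8 is true.
  3. {y5, y4} — y4 is true.
  4. {¬y9, y8, y1} — y8 is true.
  5. {y7, y9, y4} — y9 is true.
  6. {¬y7, y6, ¬y10} — ¬y7 is true.
  7. {y9, ¬y3, y8} — y8 is true.
  8. {¬y3, ¬y2, ¬y1} — ¬y2 is true.
  9. {y2, ¬y1, ¬y8} — ¬y1 is true.
  10. {¬y4, ¬y10} — ¬y10 is true.
  11. {y9, ¬y4} — y9 is true.
  12. {¬y10, y9} — y9 is true.
  13. {y5, y8} — y8 is true.
  14. {y6, ¬y2} — y6 is true.
  15. {¬y5, y8} — y8 is true.
  16. {¬y5, y10} — ¬y5 is true.
  17. {y2, ¬y4, y3} — y3 is true.
  18. {y3, y9, ¬y6} — y9 is true.
  19. {y1, y6, y5} — y6 is true.
  20. {¬y2, y8, y7} — y8 is true.
  21. {y4, ¬y5, y2} — ¬y5 is true.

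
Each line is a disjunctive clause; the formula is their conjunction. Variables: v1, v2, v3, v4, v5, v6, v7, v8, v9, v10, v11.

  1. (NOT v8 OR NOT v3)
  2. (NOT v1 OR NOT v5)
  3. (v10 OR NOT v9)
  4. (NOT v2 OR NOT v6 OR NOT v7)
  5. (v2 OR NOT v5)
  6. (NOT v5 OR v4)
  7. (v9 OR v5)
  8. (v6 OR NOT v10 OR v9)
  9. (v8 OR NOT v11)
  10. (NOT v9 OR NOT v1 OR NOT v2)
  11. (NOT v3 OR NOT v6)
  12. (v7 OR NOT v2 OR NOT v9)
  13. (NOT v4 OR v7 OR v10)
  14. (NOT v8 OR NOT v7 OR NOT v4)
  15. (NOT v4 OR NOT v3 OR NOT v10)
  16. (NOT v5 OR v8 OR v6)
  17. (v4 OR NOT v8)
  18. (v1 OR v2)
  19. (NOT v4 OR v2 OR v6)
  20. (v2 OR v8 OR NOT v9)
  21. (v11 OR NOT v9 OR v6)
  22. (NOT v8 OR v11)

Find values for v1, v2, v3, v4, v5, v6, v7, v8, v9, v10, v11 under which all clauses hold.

v1 = F, v2 = T, v3 = F, v4 = T, v5 = T, v6 = T, v7 = F, v8 = F, v9 = F, v10 = T, v11 = F

Check each clause:
  1. (NOT v8 OR NOT v3) — NOT v8 is true.
  2. (NOT v1 OR NOT v5) — NOT v1 is true.
  3. (v10 OR NOT v9) — v10 is true.
  4. (NOT v2 OR NOT v6 OR NOT v7) — NOT v7 is true.
  5. (NOT v5 OR v2) — v2 is true.
  6. (v4 OR NOT v5) — v4 is true.
  7. (v9 OR v5) — v5 is true.
  8. (v6 OR v9 OR NOT v10) — v6 is true.
  9. (NOT v11 OR v8) — NOT v11 is true.
  10. (NOT v1 OR NOT v9 OR NOT v2) — NOT v9 is true.
  11. (NOT v6 OR NOT v3) — NOT v3 is true.
  12. (NOT v9 OR v7 OR NOT v2) — NOT v9 is true.
  13. (v7 OR NOT v4 OR v10) — v10 is true.
  14. (NOT v8 OR NOT v4 OR NOT v7) — NOT v8 is true.
  15. (NOT v4 OR NOT v3 OR NOT v10) — NOT v3 is true.
  16. (v6 OR NOT v5 OR v8) — v6 is true.
  17. (v4 OR NOT v8) — NOT v8 is true.
  18. (v2 OR v1) — v2 is true.
  19. (v6 OR v2 OR NOT v4) — v2 is true.
  20. (v8 OR v2 OR NOT v9) — v2 is true.
  21. (NOT v9 OR v11 OR v6) — v6 is true.
  22. (NOT v8 OR v11) — NOT v8 is true.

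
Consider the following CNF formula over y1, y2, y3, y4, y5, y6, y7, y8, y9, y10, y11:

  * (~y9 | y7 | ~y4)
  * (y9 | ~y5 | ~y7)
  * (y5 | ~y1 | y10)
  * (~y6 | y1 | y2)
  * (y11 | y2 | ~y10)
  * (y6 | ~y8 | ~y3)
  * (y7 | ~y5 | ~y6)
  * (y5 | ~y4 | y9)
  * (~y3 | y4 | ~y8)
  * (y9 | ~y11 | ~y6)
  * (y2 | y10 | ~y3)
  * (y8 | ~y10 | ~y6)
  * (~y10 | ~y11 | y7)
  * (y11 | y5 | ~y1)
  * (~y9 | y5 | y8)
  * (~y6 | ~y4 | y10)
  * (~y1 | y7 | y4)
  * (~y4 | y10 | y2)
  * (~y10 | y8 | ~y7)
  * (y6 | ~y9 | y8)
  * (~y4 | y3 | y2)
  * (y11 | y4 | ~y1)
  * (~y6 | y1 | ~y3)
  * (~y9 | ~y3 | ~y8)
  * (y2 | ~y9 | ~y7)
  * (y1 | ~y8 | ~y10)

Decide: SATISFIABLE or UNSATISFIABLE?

Branch on y1: take y1 = False.
Set y2 = False and propagate.
  then y6 is forced to False.
The remaining clauses are satisfied by y3 = False, y4 = False, y5 = True, y7 = False, y8 = True, y9 = True, y10 = False, y11 = False.
So y1=False  y2=False  y3=False  y4=False  y5=True  y6=False  y7=False  y8=True  y9=True  y10=False  y11=False is a satisfying assignment.

SATISFIABLE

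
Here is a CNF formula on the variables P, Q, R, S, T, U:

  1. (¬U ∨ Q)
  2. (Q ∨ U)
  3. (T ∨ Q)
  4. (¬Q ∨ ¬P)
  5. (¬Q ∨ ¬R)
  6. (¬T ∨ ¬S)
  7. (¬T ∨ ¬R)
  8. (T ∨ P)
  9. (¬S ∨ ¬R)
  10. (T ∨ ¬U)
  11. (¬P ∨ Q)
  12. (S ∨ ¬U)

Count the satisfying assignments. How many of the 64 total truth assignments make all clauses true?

1

The models are:
  P=0 Q=1 R=0 S=0 T=1 U=0
Count: 1.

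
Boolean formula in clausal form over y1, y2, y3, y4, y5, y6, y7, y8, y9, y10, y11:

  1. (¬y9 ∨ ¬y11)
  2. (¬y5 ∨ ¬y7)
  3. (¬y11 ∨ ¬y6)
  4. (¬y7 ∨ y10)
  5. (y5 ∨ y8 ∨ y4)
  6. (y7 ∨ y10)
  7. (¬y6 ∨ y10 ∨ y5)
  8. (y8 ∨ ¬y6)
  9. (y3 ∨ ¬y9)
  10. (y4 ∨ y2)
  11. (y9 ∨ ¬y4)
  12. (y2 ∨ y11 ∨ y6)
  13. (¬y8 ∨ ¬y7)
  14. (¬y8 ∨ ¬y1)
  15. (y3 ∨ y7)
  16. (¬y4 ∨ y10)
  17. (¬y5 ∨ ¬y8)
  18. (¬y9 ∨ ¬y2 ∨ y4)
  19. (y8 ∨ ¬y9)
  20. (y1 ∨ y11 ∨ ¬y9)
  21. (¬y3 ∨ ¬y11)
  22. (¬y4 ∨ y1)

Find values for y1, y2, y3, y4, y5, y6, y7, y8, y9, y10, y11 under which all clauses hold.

y1=False, y2=True, y3=True, y4=False, y5=True, y6=False, y7=False, y8=False, y9=False, y10=True, y11=False

Pure literal: y10 appears only positively; assign y10 = True.
Set y1 = False and propagate.
  then y4 is forced to False.
  then y2 is forced to True.
  then y9 is forced to False.
For the remaining variables, y3 = True, y5 = True, y6 = False, y7 = False, y8 = False, y11 = False works.
Every clause has at least one true literal under this assignment.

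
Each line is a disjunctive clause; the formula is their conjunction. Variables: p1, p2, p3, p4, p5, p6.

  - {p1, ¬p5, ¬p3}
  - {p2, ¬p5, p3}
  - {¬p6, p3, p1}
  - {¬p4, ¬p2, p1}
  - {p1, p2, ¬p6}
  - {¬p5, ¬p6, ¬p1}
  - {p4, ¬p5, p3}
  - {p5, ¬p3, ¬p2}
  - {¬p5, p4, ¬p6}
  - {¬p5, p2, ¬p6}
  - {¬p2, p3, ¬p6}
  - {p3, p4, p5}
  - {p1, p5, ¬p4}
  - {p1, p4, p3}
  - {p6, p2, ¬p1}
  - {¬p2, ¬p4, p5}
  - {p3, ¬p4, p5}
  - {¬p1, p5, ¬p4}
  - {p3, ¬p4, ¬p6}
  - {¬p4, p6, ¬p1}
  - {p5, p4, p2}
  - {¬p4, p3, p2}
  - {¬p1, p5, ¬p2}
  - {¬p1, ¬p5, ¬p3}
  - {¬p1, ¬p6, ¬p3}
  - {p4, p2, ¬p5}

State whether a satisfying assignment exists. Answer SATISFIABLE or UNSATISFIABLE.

p5 = True:
  p1 = True:
    propagation gives p6=False, p2=True, p4=False, p3=True; an empty clause results — contradiction.
  p1 = False:
    propagation gives p3=False, p2=True, p6=False, p4=False; an empty clause results — contradiction.
p5 = False:
  p4 = True:
    propagation gives p1=True; an empty clause results — contradiction.
  p4 = False:
    propagation gives p3=True, p2=False; an empty clause results — contradiction.
Every branch closes, so no satisfying assignment exists.

UNSATISFIABLE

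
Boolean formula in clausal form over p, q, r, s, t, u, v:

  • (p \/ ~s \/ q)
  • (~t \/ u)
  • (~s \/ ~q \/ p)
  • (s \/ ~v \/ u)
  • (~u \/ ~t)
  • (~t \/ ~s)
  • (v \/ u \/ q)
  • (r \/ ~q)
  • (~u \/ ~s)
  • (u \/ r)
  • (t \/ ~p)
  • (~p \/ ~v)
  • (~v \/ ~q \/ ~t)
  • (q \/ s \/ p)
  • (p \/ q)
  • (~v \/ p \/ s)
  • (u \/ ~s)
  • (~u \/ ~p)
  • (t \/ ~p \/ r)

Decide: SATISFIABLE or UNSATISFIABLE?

Pure literal: r appears only positively; assign r = True.
Try p = False.
  then q is forced to True.
  then s is forced to False.
  then v is forced to False.
Set t = False and propagate.
u is now unconstrained; take u = True.
So p = False, q = True, r = True, s = False, t = False, u = True, v = False is a satisfying assignment.

SATISFIABLE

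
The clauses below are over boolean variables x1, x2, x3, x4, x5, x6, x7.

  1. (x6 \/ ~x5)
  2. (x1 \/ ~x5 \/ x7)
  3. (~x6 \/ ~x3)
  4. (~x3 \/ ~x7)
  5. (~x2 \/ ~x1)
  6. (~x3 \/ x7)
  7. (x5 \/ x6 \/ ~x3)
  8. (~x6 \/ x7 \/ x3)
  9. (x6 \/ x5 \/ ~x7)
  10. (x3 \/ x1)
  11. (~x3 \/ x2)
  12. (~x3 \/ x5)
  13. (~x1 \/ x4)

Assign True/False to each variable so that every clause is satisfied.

x1 = T, x2 = F, x3 = F, x4 = T, x5 = T, x6 = T, x7 = T

x4 occurs only positively in the remaining clauses — set x4 = True.
Set x1 = True and propagate.
  then x2 is forced to False.
  then x3 is forced to False.
Try x5 = True.
  then x6 is forced to True.
  then x7 is forced to True.
Check each clause:
  1. (x6 \/ ~x5) — x6 is true.
  2. (~x5 \/ x1 \/ x7) — x1 is true.
  3. (~x6 \/ ~x3) — ~x3 is true.
  4. (~x7 \/ ~x3) — ~x3 is true.
  5. (~x1 \/ ~x2) — ~x2 is true.
  6. (~x3 \/ x7) — ~x3 is true.
  7. (x6 \/ ~x3 \/ x5) — x5 is true.
  8. (~x6 \/ x7 \/ x3) — x7 is true.
  9. (x5 \/ x6 \/ ~x7) — x5 is true.
  10. (x3 \/ x1) — x1 is true.
  11. (~x3 \/ x2) — ~x3 is true.
  12. (~x3 \/ x5) — x5 is true.
  13. (~x1 \/ x4) — x4 is true.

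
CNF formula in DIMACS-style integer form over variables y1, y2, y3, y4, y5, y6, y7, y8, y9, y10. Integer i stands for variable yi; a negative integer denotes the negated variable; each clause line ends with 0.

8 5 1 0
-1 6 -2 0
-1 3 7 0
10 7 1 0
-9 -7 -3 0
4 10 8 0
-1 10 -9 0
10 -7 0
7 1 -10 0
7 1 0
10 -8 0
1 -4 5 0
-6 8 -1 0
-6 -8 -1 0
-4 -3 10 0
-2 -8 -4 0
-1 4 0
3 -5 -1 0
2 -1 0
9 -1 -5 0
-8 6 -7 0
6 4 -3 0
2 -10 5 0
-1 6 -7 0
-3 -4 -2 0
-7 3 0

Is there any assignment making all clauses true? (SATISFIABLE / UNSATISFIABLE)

Set y1 = False and propagate.
  then y7 is forced to True.
  then y10 is forced to True.
  then y3 is forced to True.
  then y9 is forced to False.
Set y2 = False and propagate.
  then y5 is forced to True.
For the remaining variables, y4 = True, y6 = False, y8 = False works.
Every clause has at least one true literal under this assignment.
So y1=False  y2=False  y3=True  y4=True  y5=True  y6=False  y7=True  y8=False  y9=False  y10=True is a satisfying assignment.

SATISFIABLE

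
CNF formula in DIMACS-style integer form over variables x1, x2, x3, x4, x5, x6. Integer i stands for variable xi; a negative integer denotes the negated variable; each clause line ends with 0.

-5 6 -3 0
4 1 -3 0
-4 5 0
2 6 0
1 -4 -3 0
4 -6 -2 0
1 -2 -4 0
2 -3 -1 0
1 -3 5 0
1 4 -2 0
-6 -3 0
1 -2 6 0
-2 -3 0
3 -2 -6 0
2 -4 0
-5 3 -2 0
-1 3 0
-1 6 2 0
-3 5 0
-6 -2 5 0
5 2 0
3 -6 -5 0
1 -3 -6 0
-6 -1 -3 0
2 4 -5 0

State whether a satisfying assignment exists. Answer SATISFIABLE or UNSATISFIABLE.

x2 = True:
  propagation gives x3=False, x6=False, x1=True; an empty clause results — contradiction.
x2 = False:
  propagation gives x6=True, x3=False, x4=False, x1=False; an empty clause results — contradiction.
Every branch closes, so no satisfying assignment exists.

UNSATISFIABLE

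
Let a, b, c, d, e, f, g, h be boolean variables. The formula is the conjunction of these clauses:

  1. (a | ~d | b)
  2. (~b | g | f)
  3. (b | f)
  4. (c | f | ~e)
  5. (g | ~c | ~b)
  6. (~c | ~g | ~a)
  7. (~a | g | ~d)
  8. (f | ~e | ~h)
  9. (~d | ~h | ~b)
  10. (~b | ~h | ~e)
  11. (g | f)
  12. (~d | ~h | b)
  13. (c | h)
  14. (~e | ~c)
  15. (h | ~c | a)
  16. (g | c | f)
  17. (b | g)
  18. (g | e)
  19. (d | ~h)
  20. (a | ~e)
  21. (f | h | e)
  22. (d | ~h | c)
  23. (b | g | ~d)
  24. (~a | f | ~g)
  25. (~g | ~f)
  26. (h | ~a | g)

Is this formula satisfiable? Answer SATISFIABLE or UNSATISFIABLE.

UNSATISFIABLE

g = True:
  propagation gives f=False, b=True, a=False, e=False; an empty clause results — contradiction.
g = False:
  propagation gives f=True, b=True, c=False, h=True; an empty clause results — contradiction.
Every branch closes, so no satisfying assignment exists.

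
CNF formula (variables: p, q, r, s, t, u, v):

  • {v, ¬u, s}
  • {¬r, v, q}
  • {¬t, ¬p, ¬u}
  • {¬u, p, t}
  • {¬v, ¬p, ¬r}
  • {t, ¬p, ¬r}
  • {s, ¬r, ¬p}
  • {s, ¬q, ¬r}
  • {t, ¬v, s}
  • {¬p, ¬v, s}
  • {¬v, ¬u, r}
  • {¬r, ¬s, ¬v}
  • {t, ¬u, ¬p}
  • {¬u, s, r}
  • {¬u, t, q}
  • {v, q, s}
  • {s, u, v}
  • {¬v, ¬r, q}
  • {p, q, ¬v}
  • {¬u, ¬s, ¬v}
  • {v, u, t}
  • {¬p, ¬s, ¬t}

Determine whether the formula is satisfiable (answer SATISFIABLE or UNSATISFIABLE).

SATISFIABLE

Set p = False and propagate.
Branch on q: take q = False.
  then v is forced to False.
  then r is forced to False.
  then s is forced to True.
The remaining clauses are satisfied by t = True, u = False.
Every clause has at least one true literal under this assignment.
So p=0, q=0, r=0, s=1, t=1, u=0, v=0 is a satisfying assignment.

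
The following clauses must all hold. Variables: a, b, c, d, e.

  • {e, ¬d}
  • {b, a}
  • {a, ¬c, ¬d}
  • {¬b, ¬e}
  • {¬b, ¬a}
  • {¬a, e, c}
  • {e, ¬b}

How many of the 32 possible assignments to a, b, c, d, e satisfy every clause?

5

The models are:
  a=T b=F c=F d=F e=T
  a=T b=F c=F d=T e=T
  a=T b=F c=T d=F e=F
  a=T b=F c=T d=F e=T
  a=T b=F c=T d=T e=T
Count: 5.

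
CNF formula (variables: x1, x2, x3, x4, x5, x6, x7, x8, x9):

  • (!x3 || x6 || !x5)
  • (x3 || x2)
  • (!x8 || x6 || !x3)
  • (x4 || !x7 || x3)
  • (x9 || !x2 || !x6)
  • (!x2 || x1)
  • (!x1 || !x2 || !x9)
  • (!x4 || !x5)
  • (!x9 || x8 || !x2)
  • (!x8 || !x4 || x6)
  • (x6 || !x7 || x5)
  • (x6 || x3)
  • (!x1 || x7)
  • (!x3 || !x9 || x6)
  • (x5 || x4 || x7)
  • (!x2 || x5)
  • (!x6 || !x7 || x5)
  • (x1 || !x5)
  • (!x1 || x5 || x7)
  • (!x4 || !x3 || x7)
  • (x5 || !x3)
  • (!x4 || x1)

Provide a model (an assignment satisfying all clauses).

x1=True, x2=False, x3=True, x4=False, x5=True, x6=True, x7=True, x8=True, x9=False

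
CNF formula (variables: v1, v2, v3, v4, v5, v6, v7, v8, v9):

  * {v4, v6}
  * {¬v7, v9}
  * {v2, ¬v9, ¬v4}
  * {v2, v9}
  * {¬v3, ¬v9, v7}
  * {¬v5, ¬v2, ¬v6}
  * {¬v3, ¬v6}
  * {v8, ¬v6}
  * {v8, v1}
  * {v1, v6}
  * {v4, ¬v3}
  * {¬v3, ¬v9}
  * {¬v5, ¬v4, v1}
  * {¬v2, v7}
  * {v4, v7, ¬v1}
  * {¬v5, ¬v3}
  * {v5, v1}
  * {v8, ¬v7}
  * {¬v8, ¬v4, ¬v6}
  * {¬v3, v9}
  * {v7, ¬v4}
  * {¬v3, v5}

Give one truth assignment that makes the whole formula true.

v3 occurs only negated in the remaining clauses — set v3 = False.
Try v1 = True.
Branch on v2: take v2 = True.
  then v7 is forced to True.
  then v9 is forced to True.
  then v8 is forced to True.
Branch on v4: take v4 = True.
  then v6 is forced to False.
v5 is now unconstrained; take v5 = False.
Every clause has at least one true literal under this assignment.

v1=True, v2=True, v3=False, v4=True, v5=False, v6=False, v7=True, v8=True, v9=True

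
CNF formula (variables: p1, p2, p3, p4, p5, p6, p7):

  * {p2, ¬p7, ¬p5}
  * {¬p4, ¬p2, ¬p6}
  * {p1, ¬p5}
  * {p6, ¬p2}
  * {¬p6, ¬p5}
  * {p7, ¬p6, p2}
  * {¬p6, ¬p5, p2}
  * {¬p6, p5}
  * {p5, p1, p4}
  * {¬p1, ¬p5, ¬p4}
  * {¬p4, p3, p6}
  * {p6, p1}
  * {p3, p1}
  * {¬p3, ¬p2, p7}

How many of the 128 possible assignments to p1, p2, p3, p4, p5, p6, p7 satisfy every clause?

The models are:
  p1=T p2=F p3=F p4=F p5=F p6=F p7=F
  p1=T p2=F p3=F p4=F p5=F p6=F p7=T
  p1=T p2=F p3=F p4=F p5=T p6=F p7=F
  p1=T p2=F p3=T p4=F p5=F p6=F p7=F
  p1=T p2=F p3=T p4=F p5=F p6=F p7=T
  p1=T p2=F p3=T p4=F p5=T p6=F p7=F
  p1=T p2=F p3=T p4=T p5=F p6=F p7=F
  p1=T p2=F p3=T p4=T p5=F p6=F p7=T
Count: 8.

8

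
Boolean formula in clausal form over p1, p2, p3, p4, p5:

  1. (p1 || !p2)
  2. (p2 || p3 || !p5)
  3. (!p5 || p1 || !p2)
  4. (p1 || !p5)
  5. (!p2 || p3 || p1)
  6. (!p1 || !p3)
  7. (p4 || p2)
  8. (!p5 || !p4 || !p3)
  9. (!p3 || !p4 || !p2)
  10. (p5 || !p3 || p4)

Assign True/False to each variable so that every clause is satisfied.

p1 = True, p2 = True, p3 = False, p4 = True, p5 = True

Check each clause:
  1. (!p2 || p1) — p1 is true.
  2. (p3 || p2 || !p5) — p2 is true.
  3. (p1 || !p2 || !p5) — p1 is true.
  4. (!p5 || p1) — p1 is true.
  5. (!p2 || p1 || p3) — p1 is true.
  6. (!p3 || !p1) — !p3 is true.
  7. (p4 || p2) — p2 is true.
  8. (!p5 || !p4 || !p3) — !p3 is true.
  9. (!p4 || !p2 || !p3) — !p3 is true.
  10. (!p3 || p5 || p4) — p5 is true.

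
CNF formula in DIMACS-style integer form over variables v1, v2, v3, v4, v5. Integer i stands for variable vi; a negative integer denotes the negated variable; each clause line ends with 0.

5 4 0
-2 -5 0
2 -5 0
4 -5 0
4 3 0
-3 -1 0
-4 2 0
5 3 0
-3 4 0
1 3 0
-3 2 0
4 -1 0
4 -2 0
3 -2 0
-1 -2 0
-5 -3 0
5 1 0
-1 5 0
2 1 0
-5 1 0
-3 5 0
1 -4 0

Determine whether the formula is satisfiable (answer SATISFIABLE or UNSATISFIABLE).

UNSATISFIABLE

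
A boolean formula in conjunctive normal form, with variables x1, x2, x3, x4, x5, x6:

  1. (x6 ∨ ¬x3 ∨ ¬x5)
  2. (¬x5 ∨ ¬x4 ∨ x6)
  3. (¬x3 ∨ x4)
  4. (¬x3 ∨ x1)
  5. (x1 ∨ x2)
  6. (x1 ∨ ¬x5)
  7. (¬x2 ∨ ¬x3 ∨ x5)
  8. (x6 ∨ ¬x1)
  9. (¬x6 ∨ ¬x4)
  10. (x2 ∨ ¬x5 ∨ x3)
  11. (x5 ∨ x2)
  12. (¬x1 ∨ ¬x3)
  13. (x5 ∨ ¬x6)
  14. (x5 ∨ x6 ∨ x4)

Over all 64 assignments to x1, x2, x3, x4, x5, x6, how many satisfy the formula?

The models are:
  x1=0 x2=1 x3=0 x4=1 x5=0 x6=0
  x1=1 x2=1 x3=0 x4=0 x5=1 x6=1
Count: 2.

2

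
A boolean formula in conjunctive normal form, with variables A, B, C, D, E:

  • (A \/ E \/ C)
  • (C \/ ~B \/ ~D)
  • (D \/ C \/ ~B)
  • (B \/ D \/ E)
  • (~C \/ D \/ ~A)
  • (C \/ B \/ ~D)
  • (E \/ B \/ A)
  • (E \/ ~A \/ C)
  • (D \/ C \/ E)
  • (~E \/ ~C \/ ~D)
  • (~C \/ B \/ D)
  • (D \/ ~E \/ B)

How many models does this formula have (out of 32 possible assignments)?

5

Satisfying assignments:
  A=F B=T C=T D=F E=F
  A=F B=T C=T D=F E=T
  A=F B=T C=T D=T E=F
  A=T B=F C=T D=T E=F
  A=T B=T C=T D=T E=F
That's 5 in total.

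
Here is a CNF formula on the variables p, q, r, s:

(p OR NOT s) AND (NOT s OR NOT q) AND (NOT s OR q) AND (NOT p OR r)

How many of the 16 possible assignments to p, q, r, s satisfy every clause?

6

Satisfying assignments:
  p=F q=F r=F s=F
  p=F q=F r=T s=F
  p=F q=T r=F s=F
  p=F q=T r=T s=F
  p=T q=F r=T s=F
  p=T q=T r=T s=F
Count: 6.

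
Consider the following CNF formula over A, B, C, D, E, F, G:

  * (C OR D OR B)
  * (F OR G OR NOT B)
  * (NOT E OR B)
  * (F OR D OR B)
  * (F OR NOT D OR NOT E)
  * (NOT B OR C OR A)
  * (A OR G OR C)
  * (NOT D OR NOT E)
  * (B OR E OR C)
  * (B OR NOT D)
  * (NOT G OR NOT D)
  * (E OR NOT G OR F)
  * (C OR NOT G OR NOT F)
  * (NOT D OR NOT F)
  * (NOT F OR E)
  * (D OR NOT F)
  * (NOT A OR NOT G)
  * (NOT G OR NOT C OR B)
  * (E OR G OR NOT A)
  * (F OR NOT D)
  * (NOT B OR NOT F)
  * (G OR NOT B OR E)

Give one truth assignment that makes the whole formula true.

A=False, B=True, C=True, D=False, E=True, F=False, G=True

Try A = False.
Branch on B: take B = True.
  then C is forced to True.
  then F is forced to False.
  then G is forced to True.
  then D is forced to False.
  then E is forced to True.
Every clause has at least one true literal under this assignment.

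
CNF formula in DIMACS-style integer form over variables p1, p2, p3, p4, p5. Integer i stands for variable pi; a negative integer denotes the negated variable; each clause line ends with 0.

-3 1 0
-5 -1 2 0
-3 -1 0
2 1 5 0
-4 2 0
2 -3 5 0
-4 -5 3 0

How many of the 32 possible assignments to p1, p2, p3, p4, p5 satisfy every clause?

Case analysis on p1 and p2:
  p1=T, p2=T: remaining (p3,p4,p5) ∈ {(F,F,F); (F,F,T); (F,T,F)} — 3.
  p1=T, p2=F: remaining (p3,p4,p5) ∈ {(F,F,F)} — 1.
  p1=F, p2=T: remaining (p3,p4,p5) ∈ {(F,F,F); (F,F,T); (F,T,F)} — 3.
  p1=F, p2=F: remaining (p3,p4,p5) ∈ {(F,F,T)} — 1.
Total: 3 + 1 + 3 + 1 = 8.

8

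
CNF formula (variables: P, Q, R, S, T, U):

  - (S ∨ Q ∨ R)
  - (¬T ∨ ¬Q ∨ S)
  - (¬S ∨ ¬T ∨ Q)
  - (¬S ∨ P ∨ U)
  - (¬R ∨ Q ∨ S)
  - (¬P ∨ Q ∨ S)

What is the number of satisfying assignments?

26

Split on S, then Q.
  S=T, Q=T: R, T free; 3 ways for (P,U) × 2^2 = 12.
  S=T, Q=F: R free; 3 ways for (P,T,U) × 2^1 = 6.
  S=F, Q=T: forces T=F; P, R, U free → 2^3 = 8.
  S=F, Q=F: a clause becomes empty — 0.
Total: 12 + 6 + 8 + 0 = 26.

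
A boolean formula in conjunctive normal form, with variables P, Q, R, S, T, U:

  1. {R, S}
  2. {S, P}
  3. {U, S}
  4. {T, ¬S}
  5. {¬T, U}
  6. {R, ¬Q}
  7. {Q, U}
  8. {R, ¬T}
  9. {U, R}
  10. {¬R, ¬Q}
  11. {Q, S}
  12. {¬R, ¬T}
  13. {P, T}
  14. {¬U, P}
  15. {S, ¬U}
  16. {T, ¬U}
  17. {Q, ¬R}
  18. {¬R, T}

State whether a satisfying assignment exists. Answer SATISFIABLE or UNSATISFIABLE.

UNSATISFIABLE

R = True:
  propagation gives Q=False; an empty clause results — contradiction.
R = False:
  propagation gives S=True, T=True; an empty clause results — contradiction.
Every branch closes, so no satisfying assignment exists.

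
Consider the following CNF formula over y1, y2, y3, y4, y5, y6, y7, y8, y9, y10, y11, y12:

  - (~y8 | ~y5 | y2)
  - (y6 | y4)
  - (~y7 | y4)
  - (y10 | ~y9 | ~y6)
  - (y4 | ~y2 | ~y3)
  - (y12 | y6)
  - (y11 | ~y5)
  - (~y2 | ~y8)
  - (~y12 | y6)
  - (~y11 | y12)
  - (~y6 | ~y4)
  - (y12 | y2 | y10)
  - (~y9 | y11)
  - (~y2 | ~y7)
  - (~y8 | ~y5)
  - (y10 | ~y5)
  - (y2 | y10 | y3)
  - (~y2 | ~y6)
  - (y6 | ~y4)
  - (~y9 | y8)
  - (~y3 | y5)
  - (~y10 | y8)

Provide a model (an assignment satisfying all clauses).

y1=T, y2=F, y3=F, y4=F, y5=F, y6=T, y7=F, y8=T, y9=T, y10=T, y11=T, y12=T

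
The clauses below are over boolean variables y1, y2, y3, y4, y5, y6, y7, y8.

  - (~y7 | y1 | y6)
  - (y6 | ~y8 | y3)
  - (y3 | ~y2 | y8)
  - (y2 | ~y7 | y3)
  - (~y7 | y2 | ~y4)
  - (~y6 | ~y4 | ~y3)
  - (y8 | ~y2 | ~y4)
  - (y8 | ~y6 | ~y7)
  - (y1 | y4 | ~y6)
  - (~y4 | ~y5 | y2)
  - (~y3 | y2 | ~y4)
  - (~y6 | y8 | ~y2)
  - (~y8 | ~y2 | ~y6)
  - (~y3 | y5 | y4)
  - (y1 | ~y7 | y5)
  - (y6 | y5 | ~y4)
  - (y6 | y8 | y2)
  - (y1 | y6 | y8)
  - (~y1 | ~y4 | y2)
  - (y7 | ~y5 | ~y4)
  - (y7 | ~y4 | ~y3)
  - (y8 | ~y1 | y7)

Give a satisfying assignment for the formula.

y1=T  y2=F  y3=F  y4=F  y5=T  y6=T  y7=F  y8=T

Check each clause:
  1. (y1 | y6 | ~y7) — y1 is true.
  2. (y6 | ~y8 | y3) — y6 is true.
  3. (~y2 | y8 | y3) — y8 is true.
  4. (y2 | y3 | ~y7) — ~y7 is true.
  5. (y2 | ~y4 | ~y7) — ~y7 is true.
  6. (~y4 | ~y3 | ~y6) — ~y4 is true.
  7. (y8 | ~y2 | ~y4) — y8 is true.
  8. (~y7 | y8 | ~y6) — y8 is true.
  9. (~y6 | y4 | y1) — y1 is true.
  10. (~y5 | y2 | ~y4) — ~y4 is true.
  11. (~y3 | ~y4 | y2) — ~y4 is true.
  12. (~y6 | y8 | ~y2) — y8 is true.
  13. (~y8 | ~y2 | ~y6) — ~y2 is true.
  14. (y4 | ~y3 | y5) — ~y3 is true.
  15. (y5 | y1 | ~y7) — y1 is true.
  16. (y5 | ~y4 | y6) — ~y4 is true.
  17. (y8 | y6 | y2) — y8 is true.
  18. (y1 | y6 | y8) — y8 is true.
  19. (~y1 | ~y4 | y2) — ~y4 is true.
  20. (y7 | ~y4 | ~y5) — ~y4 is true.
  21. (y7 | ~y4 | ~y3) — ~y4 is true.
  22. (y7 | ~y1 | y8) — y8 is true.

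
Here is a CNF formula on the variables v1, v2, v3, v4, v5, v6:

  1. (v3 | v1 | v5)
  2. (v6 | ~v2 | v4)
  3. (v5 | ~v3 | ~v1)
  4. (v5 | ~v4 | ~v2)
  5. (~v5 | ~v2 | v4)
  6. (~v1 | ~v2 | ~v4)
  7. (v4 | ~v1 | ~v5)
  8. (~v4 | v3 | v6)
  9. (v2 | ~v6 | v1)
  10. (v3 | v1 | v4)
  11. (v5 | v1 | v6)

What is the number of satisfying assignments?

13

Split on v1, then v4.
  v1=T, v4=T: remaining (v2,v3,v5,v6) ∈ {(F,F,F,T); (F,F,T,T); (F,T,T,F); (F,T,T,T)} — 4.
  v1=T, v4=F: remaining (v2,v3,v5,v6) ∈ {(F,F,F,F); (F,F,F,T); (T,F,F,T)} — 3.
  v1=F, v4=T: remaining (v2,v3,v5,v6) ∈ {(F,T,T,F); (T,F,T,T); (T,T,T,F); (T,T,T,T)} — 4.
  v1=F, v4=F: remaining (v2,v3,v5,v6) ∈ {(F,T,T,F); (T,T,F,T)} — 2.
Total: 4 + 3 + 4 + 2 = 13.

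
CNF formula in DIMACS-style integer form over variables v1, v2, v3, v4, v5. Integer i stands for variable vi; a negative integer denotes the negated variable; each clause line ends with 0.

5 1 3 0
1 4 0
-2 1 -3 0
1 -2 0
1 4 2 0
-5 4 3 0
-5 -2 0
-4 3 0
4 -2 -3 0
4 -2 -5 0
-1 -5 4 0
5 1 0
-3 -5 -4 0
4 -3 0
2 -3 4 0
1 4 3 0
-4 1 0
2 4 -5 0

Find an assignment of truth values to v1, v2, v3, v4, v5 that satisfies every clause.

v1=True, v2=False, v3=False, v4=False, v5=False

Check each clause:
  1. {v1, v3, v5} — v1 is true.
  2. {v4, v1} — v1 is true.
  3. {¬v2, v1, ¬v3} — v1 is true.
  4. {v1, ¬v2} — v1 is true.
  5. {v4, v1, v2} — v1 is true.
  6. {v4, ¬v5, v3} — ¬v5 is true.
  7. {¬v5, ¬v2} — ¬v5 is true.
  8. {¬v4, v3} — ¬v4 is true.
  9. {¬v2, ¬v3, v4} — ¬v3 is true.
  10. {¬v2, ¬v5, v4} — ¬v5 is true.
  11. {v4, ¬v1, ¬v5} — ¬v5 is true.
  12. {v5, v1} — v1 is true.
  13. {¬v3, ¬v4, ¬v5} — ¬v5 is true.
  14. {v4, ¬v3} — ¬v3 is true.
  15. {v4, v2, ¬v3} — ¬v3 is true.
  16. {v1, v3, v4} — v1 is true.
  17. {v1, ¬v4} — v1 is true.
  18. {¬v5, v2, v4} — ¬v5 is true.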